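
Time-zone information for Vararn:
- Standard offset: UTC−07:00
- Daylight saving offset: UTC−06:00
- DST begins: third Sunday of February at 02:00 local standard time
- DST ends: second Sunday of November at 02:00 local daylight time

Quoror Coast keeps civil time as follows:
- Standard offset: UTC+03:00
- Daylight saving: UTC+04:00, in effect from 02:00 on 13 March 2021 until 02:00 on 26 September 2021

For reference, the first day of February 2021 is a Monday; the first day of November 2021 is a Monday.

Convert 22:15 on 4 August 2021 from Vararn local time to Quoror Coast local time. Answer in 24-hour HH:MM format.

1 February 2021 is a Monday, so the first Sunday is February 7 and the third is February 21.
1 November 2021 is a Monday, so the first Sunday is November 7 and the second is November 14.
Daylight saving runs 21 February – 14 November; 4 August 2021 is inside that window, so Vararn is at UTC−06:00.
22:15 Vararn + 6h = 04:15 UTC (rolling into the next day, 5 August 2021).
At the standard offset (UTC+03:00), 04:15 UTC + 3h = 07:15 Quoror Coast standard time.
The standard-time date in Quoror Coast, 5 August 2021, lies within the daylight-saving period (13 March – 26 September), so Quoror Coast is on daylight time, UTC+04:00.
04:15 UTC + 4h = 08:15 Quoror Coast.

08:15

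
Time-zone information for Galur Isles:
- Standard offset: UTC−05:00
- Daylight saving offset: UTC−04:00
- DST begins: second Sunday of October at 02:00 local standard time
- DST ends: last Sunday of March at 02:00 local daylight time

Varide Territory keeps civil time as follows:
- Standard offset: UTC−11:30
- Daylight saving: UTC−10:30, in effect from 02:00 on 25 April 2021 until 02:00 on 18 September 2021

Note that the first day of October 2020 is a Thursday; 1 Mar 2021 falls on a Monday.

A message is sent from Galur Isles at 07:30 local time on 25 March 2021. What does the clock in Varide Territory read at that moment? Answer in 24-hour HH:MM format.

00:00

1 October 2020 is a Thursday, so the first Sunday is October 4 and the second is October 11.
1 March 2021 is a Monday, so Sundays fall on 7, 14, 21, 28; the last is March 28.
25 March 2021 falls between 11 October 2020 and 28 March 2021, so daylight saving is in effect and Galur Isles is at UTC−04:00.
07:30 Galur Isles + 4h = 11:30 UTC.
At the standard offset (UTC−11:30), 11:30 UTC − 11h30m = 00:00 Varide Territory standard time.
The standard-time date in Varide Territory, 25 March 2021, is outside the daylight-saving period (25 April – 18 September), so Varide Territory is on standard time, UTC−11:30.
11:30 UTC − 11h30m = 00:00 Varide Territory.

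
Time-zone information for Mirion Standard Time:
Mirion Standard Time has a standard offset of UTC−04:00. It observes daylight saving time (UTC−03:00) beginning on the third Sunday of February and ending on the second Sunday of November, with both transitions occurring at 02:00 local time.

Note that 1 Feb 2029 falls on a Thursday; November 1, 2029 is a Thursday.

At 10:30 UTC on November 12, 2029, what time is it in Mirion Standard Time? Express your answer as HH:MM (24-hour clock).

1 February 2029 is a Thursday, so the first Sunday is February 4 and the third is February 18.
1 November 2029 is a Thursday, so the first Sunday is November 4 and the second is November 11.
At the standard offset (UTC−04:00), 10:30 UTC − 4h = 06:30 Mirion Standard Time standard time.
Daylight saving runs 18 February – 11 November; the standard-time date in Mirion Standard Time, November 12, 2029, is outside that window, so Mirion Standard Time is on standard time at UTC−04:00.
10:30 UTC − 4h = 06:30 local.

06:30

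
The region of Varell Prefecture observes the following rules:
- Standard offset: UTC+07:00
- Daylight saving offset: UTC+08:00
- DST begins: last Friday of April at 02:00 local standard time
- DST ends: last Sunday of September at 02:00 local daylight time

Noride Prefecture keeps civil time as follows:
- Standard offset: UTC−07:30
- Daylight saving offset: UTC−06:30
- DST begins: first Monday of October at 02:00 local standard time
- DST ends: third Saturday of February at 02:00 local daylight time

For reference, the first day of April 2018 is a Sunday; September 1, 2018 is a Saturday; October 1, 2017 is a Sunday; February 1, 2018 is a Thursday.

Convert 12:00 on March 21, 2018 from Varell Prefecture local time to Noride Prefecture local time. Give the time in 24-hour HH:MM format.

21:30

1 April 2018 is a Sunday, so Fridays fall on 6, 13, 20, 27; the last is April 27.
1 September 2018 is a Saturday, so Sundays fall on 2, 9, 16, 23, 30; the last is September 30.
March 21, 2018 does not fall between 27 April and 30 September, so daylight saving is not in effect and Varell Prefecture is at UTC+07:00.
12:00 Varell Prefecture − 7h = 05:00 UTC.
1 October 2017 is a Sunday, so the first Monday is October 2.
1 February 2018 is a Thursday, so the first Saturday is February 3 and the third is February 17.
At the standard offset (UTC−07:30), 05:00 UTC − 7h30m = 21:30 Noride Prefecture standard time (rolling into the previous day, 20 March 2018).
The standard-time date in Noride Prefecture, March 20, 2018, does not fall between 2 October 2017 and 17 February 2018, so daylight saving is not in effect and Noride Prefecture is at UTC−07:30.
05:00 UTC − 7h30m = 21:30 Noride Prefecture (rolling into the previous day, 20 March 2018).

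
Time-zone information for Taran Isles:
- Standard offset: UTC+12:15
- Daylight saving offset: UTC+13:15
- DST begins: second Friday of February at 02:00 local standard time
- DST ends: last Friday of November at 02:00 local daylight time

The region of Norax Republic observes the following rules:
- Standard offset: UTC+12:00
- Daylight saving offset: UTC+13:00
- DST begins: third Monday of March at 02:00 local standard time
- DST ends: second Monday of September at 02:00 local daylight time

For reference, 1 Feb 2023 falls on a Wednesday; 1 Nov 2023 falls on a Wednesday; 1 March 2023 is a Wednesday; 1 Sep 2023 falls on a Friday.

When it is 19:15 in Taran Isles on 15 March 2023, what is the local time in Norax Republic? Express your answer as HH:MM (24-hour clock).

18:00

1 February 2023 is a Wednesday, so the first Friday is February 3 and the second is February 10.
1 November 2023 is a Wednesday, so Fridays fall on 3, 10, 17, 24; the last is November 24.
15 March 2023 lies within the daylight-saving period (10 February – 24 November), so Taran Isles is on daylight time, UTC+13:15.
19:15 Taran Isles − 13h15m = 06:00 UTC.
1 March 2023 is a Wednesday, so the first Monday is March 6 and the third is March 20.
1 September 2023 is a Friday, so the first Monday is September 4 and the second is September 11.
At the standard offset (UTC+12:00), 06:00 UTC + 12h = 18:00 Norax Republic standard time.
The standard-time date in Norax Republic, 15 March 2023, does not fall between 20 March and 11 September, so daylight saving is not in effect and Norax Republic is at UTC+12:00.
06:00 UTC + 12h = 18:00 Norax Republic.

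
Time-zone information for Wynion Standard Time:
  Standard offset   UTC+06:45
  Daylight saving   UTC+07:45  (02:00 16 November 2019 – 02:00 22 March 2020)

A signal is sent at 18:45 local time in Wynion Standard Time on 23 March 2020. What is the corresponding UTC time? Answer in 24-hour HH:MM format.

12:00

23 March 2020 does not fall between 16 November 2019 and 22 March 2020, so daylight saving is not in effect and Wynion Standard Time is at UTC+06:45.
18:45 local − 6h45m = 12:00 UTC.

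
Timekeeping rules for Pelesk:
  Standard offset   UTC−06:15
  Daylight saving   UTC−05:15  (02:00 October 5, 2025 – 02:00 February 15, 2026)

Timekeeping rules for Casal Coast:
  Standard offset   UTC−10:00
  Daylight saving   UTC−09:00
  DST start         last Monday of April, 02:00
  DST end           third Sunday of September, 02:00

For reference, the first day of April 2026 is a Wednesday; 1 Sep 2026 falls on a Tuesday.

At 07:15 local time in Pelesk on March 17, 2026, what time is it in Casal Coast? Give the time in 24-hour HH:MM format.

03:30

March 17, 2026 is outside the daylight-saving period (5 October 2025 – 15 February 2026), so Pelesk is on standard time, UTC−06:15.
07:15 Pelesk + 6h15m = 13:30 UTC.
1 April 2026 is a Wednesday, so Mondays fall on 6, 13, 20, 27; the last is April 27.
1 September 2026 is a Tuesday, so the first Sunday is September 6 and the third is September 20.
At the standard offset (UTC−10:00), 13:30 UTC − 10h = 03:30 Casal Coast standard time.
Daylight saving runs 27 April – 20 September; the standard-time date in Casal Coast, March 17, 2026, is outside that window, so Casal Coast is on standard time at UTC−10:00.
13:30 UTC − 10h = 03:30 Casal Coast.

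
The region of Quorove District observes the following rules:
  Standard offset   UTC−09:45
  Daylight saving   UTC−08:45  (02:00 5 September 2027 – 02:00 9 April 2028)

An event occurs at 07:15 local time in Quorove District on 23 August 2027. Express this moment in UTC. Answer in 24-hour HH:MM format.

17:00

Daylight saving runs 5 September 2027 – 9 April 2028; 23 August 2027 is outside that window, so Quorove District is on standard time at UTC−09:45.
07:15 local + 9h45m = 17:00 UTC.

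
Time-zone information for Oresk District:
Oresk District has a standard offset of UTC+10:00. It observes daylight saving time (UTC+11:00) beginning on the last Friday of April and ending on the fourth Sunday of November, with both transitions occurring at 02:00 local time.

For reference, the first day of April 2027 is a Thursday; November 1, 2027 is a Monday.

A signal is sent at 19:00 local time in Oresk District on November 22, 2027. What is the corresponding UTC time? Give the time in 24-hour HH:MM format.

1 April 2027 is a Thursday, so Fridays fall on 2, 9, 16, 23, 30; the last is April 30.
1 November 2027 is a Monday, so the first Sunday is November 7 and the fourth is November 28.
November 22, 2027 lies within the daylight-saving period (30 April – 28 November), so Oresk District is on daylight time, UTC+11:00.
19:00 local − 11h = 08:00 UTC.

08:00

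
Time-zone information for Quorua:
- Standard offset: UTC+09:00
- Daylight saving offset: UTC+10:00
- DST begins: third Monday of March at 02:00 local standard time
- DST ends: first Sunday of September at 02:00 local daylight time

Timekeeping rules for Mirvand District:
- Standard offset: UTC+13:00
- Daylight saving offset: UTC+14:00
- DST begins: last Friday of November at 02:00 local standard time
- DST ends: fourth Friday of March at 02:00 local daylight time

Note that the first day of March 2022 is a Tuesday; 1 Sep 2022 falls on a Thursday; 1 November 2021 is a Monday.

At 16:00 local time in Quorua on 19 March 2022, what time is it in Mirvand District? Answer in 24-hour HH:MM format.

1 March 2022 is a Tuesday, so the first Monday is March 7 and the third is March 21.
1 September 2022 is a Thursday, so the first Sunday is September 4.
19 March 2022 does not fall between 21 March and 4 September, so daylight saving is not in effect and Quorua is at UTC+09:00.
16:00 Quorua − 9h = 07:00 UTC.
1 November 2021 is a Monday, so Fridays fall on 5, 12, 19, 26; the last is November 26.
1 March 2022 is a Tuesday, so the first Friday is March 4 and the fourth is March 25.
At the standard offset (UTC+13:00), 07:00 UTC + 13h = 20:00 Mirvand District standard time.
Daylight saving runs 26 November 2021 – 25 March 2022; the standard-time date in Mirvand District, 19 March 2022, is inside that window, so Mirvand District is at UTC+14:00.
07:00 UTC + 14h = 21:00 Mirvand District.

21:00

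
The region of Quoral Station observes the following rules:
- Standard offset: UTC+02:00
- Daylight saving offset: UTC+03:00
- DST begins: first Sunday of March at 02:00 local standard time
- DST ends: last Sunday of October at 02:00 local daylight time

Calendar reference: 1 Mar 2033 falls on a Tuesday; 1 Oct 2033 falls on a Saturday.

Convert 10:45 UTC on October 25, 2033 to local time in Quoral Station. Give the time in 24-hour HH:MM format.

13:45

1 March 2033 is a Tuesday, so the first Sunday is March 6.
1 October 2033 is a Saturday, so Sundays fall on 2, 9, 16, 23, 30; the last is October 30.
At the standard offset (UTC+02:00), 10:45 UTC + 2h = 12:45 Quoral Station standard time.
The standard-time date in Quoral Station, October 25, 2033, lies within the daylight-saving period (6 March – 30 October), so Quoral Station is on daylight time, UTC+03:00.
10:45 UTC + 3h = 13:45 local.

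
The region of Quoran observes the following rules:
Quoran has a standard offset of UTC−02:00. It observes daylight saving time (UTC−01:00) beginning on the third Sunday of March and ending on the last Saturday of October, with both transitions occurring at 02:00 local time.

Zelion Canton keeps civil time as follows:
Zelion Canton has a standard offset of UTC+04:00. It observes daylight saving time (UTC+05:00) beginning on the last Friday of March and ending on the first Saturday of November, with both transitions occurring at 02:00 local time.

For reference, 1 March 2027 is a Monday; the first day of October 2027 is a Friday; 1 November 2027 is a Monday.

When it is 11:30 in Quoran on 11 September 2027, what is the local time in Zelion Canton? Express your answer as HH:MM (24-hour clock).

17:30

1 March 2027 is a Monday, so the first Sunday is March 7 and the third is March 21.
1 October 2027 is a Friday, so Saturdays fall on 2, 9, 16, 23, 30; the last is October 30.
11 September 2027 falls between 21 March and 30 October, so daylight saving is in effect and Quoran is at UTC−01:00.
11:30 Quoran + 1h = 12:30 UTC.
1 March 2027 is a Monday, so Fridays fall on 5, 12, 19, 26; the last is March 26.
1 November 2027 is a Monday, so the first Saturday is November 6.
At the standard offset (UTC+04:00), 12:30 UTC + 4h = 16:30 Zelion Canton standard time.
Daylight saving runs 26 March – 6 November; the standard-time date in Zelion Canton, 11 September 2027, is inside that window, so Zelion Canton is at UTC+05:00.
12:30 UTC + 5h = 17:30 Zelion Canton.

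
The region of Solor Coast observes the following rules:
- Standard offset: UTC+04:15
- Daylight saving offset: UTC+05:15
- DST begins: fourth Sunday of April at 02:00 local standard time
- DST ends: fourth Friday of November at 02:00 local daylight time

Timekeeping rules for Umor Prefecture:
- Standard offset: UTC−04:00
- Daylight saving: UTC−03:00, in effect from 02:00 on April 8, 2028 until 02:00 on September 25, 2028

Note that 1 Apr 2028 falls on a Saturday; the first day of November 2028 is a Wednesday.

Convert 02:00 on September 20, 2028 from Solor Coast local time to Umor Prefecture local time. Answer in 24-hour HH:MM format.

17:45

1 April 2028 is a Saturday, so the first Sunday is April 2 and the fourth is April 23.
1 November 2028 is a Wednesday, so the first Friday is November 3 and the fourth is November 24.
September 20, 2028 lies within the daylight-saving period (23 April – 24 November), so Solor Coast is on daylight time, UTC+05:15.
02:00 Solor Coast − 5h15m = 20:45 UTC (rolling into the previous day, 19 September 2028).
At the standard offset (UTC−04:00), 20:45 UTC − 4h = 16:45 Umor Prefecture standard time.
Daylight saving runs 8 April – 25 September; the standard-time date in Umor Prefecture, September 19, 2028, is inside that window, so Umor Prefecture is at UTC−03:00.
20:45 UTC − 3h = 17:45 Umor Prefecture.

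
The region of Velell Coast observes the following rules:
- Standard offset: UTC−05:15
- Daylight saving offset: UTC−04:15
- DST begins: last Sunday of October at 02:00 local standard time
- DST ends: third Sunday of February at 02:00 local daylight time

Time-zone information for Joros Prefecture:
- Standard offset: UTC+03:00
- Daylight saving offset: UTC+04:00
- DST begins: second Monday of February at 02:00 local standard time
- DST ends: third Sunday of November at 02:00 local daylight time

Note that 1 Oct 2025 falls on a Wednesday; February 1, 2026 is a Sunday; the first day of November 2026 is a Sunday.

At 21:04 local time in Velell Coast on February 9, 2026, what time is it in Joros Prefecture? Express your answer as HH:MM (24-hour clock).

1 October 2025 is a Wednesday, so Sundays fall on 5, 12, 19, 26; the last is October 26.
1 February 2026 is a Sunday, so the first Sunday is February 1 and the third is February 15.
Daylight saving runs 26 October 2025 – 15 February 2026; February 9, 2026 is inside that window, so Velell Coast is at UTC−04:15.
21:04 Velell Coast + 4h15m = 01:19 UTC (rolling into the next day, 10 February 2026).
1 February 2026 is a Sunday, so the first Monday is February 2 and the second is February 9.
1 November 2026 is a Sunday, so the first Sunday is November 1 and the third is November 15.
At the standard offset (UTC+03:00), 01:19 UTC + 3h = 04:19 Joros Prefecture standard time.
The standard-time date in Joros Prefecture, February 10, 2026, lies within the daylight-saving period (9 February – 15 November), so Joros Prefecture is on daylight time, UTC+04:00.
01:19 UTC + 4h = 05:19 Joros Prefecture.

05:19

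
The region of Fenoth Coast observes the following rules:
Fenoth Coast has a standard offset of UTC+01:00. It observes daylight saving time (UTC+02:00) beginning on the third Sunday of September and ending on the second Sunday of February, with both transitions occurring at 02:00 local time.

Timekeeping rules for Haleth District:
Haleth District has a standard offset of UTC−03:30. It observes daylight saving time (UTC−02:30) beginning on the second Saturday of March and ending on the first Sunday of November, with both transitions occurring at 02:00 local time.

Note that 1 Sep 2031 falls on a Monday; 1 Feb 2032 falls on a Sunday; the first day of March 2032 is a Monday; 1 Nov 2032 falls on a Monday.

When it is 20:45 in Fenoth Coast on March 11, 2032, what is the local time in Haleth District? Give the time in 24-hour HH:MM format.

1 September 2031 is a Monday, so the first Sunday is September 7 and the third is September 21.
1 February 2032 is a Sunday, so the first Sunday is February 1 and the second is February 8.
March 11, 2032 is outside the daylight-saving period (21 September 2031 – 8 February 2032), so Fenoth Coast is on standard time, UTC+01:00.
20:45 Fenoth Coast − 1h = 19:45 UTC.
1 March 2032 is a Monday, so the first Saturday is March 6 and the second is March 13.
1 November 2032 is a Monday, so the first Sunday is November 7.
At the standard offset (UTC−03:30), 19:45 UTC − 3h30m = 16:15 Haleth District standard time.
Daylight saving runs 13 March – 7 November; the standard-time date in Haleth District, March 11, 2032, is outside that window, so Haleth District is on standard time at UTC−03:30.
19:45 UTC − 3h30m = 16:15 Haleth District.

16:15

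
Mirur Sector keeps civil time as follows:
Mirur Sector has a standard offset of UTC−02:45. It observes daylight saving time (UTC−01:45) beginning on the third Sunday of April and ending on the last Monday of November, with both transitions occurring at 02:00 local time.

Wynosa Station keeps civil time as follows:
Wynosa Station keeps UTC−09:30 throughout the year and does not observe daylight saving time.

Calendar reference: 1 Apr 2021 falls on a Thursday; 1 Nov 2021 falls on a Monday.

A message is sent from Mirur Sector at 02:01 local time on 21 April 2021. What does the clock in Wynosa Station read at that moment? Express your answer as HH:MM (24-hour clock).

1 April 2021 is a Thursday, so the first Sunday is April 4 and the third is April 18.
1 November 2021 is a Monday, so Mondays fall on 1, 8, 15, 22, 29; the last is November 29.
21 April 2021 falls between 18 April and 29 November, so daylight saving is in effect and Mirur Sector is at UTC−01:45.
02:01 Mirur Sector + 1h45m = 03:46 UTC.
Wynosa Station has no daylight saving, so its offset is UTC−09:30 year-round.
03:46 UTC − 9h30m = 18:16 Wynosa Station (rolling into the previous day, 20 April 2021).

18:16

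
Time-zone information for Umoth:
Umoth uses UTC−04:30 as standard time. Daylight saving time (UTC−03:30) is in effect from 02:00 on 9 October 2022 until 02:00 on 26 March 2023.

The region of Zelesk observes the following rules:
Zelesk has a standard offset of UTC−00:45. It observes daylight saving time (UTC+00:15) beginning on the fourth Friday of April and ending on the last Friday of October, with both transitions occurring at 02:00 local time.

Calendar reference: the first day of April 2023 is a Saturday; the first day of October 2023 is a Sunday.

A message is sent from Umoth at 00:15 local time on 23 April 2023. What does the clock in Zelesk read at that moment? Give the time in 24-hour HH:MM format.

04:00

Daylight saving runs 9 October 2022 – 26 March 2023; 23 April 2023 is outside that window, so Umoth is on standard time at UTC−04:30.
00:15 Umoth + 4h30m = 04:45 UTC.
1 April 2023 is a Saturday, so the first Friday is April 7 and the fourth is April 28.
1 October 2023 is a Sunday, so Fridays fall on 6, 13, 20, 27; the last is October 27.
At the standard offset (UTC−00:45), 04:45 UTC − 0h45m = 04:00 Zelesk standard time.
The standard-time date in Zelesk, 23 April 2023, is outside the daylight-saving period (28 April – 27 October), so Zelesk is on standard time, UTC−00:45.
04:45 UTC − 0h45m = 04:00 Zelesk.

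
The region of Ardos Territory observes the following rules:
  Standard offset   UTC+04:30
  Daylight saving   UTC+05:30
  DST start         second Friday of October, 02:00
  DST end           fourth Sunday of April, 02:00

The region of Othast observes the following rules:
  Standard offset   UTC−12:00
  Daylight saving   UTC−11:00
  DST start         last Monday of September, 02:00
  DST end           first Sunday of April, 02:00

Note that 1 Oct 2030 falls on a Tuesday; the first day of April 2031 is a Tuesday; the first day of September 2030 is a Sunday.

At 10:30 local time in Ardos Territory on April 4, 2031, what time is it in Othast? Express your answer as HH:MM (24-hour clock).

1 October 2030 is a Tuesday, so the first Friday is October 4 and the second is October 11.
1 April 2031 is a Tuesday, so the first Sunday is April 6 and the fourth is April 27.
Daylight saving runs 11 October 2030 – 27 April 2031; April 4, 2031 is inside that window, so Ardos Territory is at UTC+05:30.
10:30 Ardos Territory − 5h30m = 05:00 UTC.
1 September 2030 is a Sunday, so Mondays fall on 2, 9, 16, 23, 30; the last is September 30.
1 April 2031 is a Tuesday, so the first Sunday is April 6.
At the standard offset (UTC−12:00), 05:00 UTC − 12h = 17:00 Othast standard time (rolling into the previous day, 3 April 2031).
Daylight saving runs 30 September 2030 – 6 April 2031; the standard-time date in Othast, April 3, 2031, is inside that window, so Othast is at UTC−11:00.
05:00 UTC − 11h = 18:00 Othast (rolling into the previous day, 3 April 2031).

18:00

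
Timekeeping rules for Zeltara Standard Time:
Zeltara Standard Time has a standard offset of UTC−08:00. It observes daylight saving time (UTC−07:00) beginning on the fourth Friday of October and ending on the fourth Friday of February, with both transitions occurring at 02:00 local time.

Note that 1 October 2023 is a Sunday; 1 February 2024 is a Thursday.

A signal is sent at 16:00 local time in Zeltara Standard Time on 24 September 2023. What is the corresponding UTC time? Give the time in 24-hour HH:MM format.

1 October 2023 is a Sunday, so the first Friday is October 6 and the fourth is October 27.
1 February 2024 is a Thursday, so the first Friday is February 2 and the fourth is February 23.
Daylight saving runs 27 October 2023 – 23 February 2024; 24 September 2023 is outside that window, so Zeltara Standard Time is on standard time at UTC−08:00.
16:00 local + 8h = 00:00 UTC (rolling into the next day, 25 September 2023).

00:00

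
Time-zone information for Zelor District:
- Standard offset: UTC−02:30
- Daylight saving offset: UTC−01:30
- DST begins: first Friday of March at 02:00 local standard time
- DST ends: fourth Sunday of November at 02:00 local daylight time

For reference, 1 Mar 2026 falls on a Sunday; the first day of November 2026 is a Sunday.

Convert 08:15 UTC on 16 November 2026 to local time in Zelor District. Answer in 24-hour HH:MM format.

1 March 2026 is a Sunday, so the first Friday is March 6.
1 November 2026 is a Sunday, so the first Sunday is November 1 and the fourth is November 22.
At the standard offset (UTC−02:30), 08:15 UTC − 2h30m = 05:45 Zelor District standard time.
The standard-time date in Zelor District, 16 November 2026, lies within the daylight-saving period (6 March – 22 November), so Zelor District is on daylight time, UTC−01:30.
08:15 UTC − 1h30m = 06:45 local.

06:45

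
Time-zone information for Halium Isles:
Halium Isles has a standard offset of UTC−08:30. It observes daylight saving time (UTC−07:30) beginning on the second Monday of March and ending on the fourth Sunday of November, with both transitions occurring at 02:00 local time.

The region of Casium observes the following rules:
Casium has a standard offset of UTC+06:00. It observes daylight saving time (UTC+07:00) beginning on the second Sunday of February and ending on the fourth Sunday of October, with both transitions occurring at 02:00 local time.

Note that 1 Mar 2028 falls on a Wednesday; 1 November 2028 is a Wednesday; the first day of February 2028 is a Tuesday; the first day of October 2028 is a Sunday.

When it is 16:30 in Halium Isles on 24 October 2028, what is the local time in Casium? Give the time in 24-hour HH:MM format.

1 March 2028 is a Wednesday, so the first Monday is March 6 and the second is March 13.
1 November 2028 is a Wednesday, so the first Sunday is November 5 and the fourth is November 26.
Daylight saving runs 13 March – 26 November; 24 October 2028 is inside that window, so Halium Isles is at UTC−07:30.
16:30 Halium Isles + 7h30m = 00:00 UTC (rolling into the next day, 25 October 2028).
1 February 2028 is a Tuesday, so the first Sunday is February 6 and the second is February 13.
1 October 2028 is a Sunday, so the first Sunday is October 1 and the fourth is October 22.
At the standard offset (UTC+06:00), 00:00 UTC + 6h = 06:00 Casium standard time.
Daylight saving runs 13 February – 22 October; the standard-time date in Casium, 25 October 2028, is outside that window, so Casium is on standard time at UTC+06:00.
00:00 UTC + 6h = 06:00 Casium.

06:00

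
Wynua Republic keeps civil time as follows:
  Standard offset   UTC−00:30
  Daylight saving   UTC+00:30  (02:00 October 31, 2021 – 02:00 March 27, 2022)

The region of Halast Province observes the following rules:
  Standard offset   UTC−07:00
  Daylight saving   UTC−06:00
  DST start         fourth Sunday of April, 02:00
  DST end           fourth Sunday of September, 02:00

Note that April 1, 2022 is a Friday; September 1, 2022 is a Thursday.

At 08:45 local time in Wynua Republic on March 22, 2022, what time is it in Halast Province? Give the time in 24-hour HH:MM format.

March 22, 2022 falls between 31 October 2021 and 27 March 2022, so daylight saving is in effect and Wynua Republic is at UTC+00:30.
08:45 Wynua Republic − 0h30m = 08:15 UTC.
1 April 2022 is a Friday, so the first Sunday is April 3 and the fourth is April 24.
1 September 2022 is a Thursday, so the first Sunday is September 4 and the fourth is September 25.
At the standard offset (UTC−07:00), 08:15 UTC − 7h = 01:15 Halast Province standard time.
Daylight saving runs 24 April – 25 September; the standard-time date in Halast Province, March 22, 2022, is outside that window, so Halast Province is on standard time at UTC−07:00.
08:15 UTC − 7h = 01:15 Halast Province.

01:15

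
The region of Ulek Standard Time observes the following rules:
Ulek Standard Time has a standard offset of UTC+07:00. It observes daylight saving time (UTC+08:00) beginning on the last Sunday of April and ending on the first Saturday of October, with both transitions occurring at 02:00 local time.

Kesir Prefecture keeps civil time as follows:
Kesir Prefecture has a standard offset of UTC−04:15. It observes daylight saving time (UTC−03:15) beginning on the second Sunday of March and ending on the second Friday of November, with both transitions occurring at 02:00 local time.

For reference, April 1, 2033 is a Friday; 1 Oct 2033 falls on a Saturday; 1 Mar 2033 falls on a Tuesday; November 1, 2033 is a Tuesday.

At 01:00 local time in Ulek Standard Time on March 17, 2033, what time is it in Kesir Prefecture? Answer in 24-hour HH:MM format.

14:45

1 April 2033 is a Friday, so Sundays fall on 3, 10, 17, 24; the last is April 24.
1 October 2033 is a Saturday, so the first Saturday is October 1.
March 17, 2033 does not fall between 24 April and 1 October, so daylight saving is not in effect and Ulek Standard Time is at UTC+07:00.
01:00 Ulek Standard Time − 7h = 18:00 UTC (rolling into the previous day, 16 March 2033).
1 March 2033 is a Tuesday, so the first Sunday is March 6 and the second is March 13.
1 November 2033 is a Tuesday, so the first Friday is November 4 and the second is November 11.
At the standard offset (UTC−04:15), 18:00 UTC − 4h15m = 13:45 Kesir Prefecture standard time.
Daylight saving runs 13 March – 11 November; the standard-time date in Kesir Prefecture, March 16, 2033, is inside that window, so Kesir Prefecture is at UTC−03:15.
18:00 UTC − 3h15m = 14:45 Kesir Prefecture.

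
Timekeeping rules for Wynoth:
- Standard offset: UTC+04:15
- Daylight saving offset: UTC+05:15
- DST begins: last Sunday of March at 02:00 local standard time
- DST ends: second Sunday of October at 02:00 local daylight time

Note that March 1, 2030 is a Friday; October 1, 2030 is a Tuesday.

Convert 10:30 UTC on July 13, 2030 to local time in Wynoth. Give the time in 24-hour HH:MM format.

1 March 2030 is a Friday, so Sundays fall on 3, 10, 17, 24, 31; the last is March 31.
1 October 2030 is a Tuesday, so the first Sunday is October 6 and the second is October 13.
At the standard offset (UTC+04:15), 10:30 UTC + 4h15m = 14:45 Wynoth standard time.
The standard-time date in Wynoth, July 13, 2030, lies within the daylight-saving period (31 March – 13 October), so Wynoth is on daylight time, UTC+05:15.
10:30 UTC + 5h15m = 15:45 local.

15:45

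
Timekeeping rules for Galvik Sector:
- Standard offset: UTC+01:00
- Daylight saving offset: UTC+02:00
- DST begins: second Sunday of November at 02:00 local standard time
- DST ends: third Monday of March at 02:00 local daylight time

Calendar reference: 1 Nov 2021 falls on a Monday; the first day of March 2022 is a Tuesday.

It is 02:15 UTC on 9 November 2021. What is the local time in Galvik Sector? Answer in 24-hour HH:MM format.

03:15

1 November 2021 is a Monday, so the first Sunday is November 7 and the second is November 14.
1 March 2022 is a Tuesday, so the first Monday is March 7 and the third is March 21.
At the standard offset (UTC+01:00), 02:15 UTC + 1h = 03:15 Galvik Sector standard time.
The standard-time date in Galvik Sector, 9 November 2021, does not fall between 14 November 2021 and 21 March 2022, so daylight saving is not in effect and Galvik Sector is at UTC+01:00.
02:15 UTC + 1h = 03:15 local.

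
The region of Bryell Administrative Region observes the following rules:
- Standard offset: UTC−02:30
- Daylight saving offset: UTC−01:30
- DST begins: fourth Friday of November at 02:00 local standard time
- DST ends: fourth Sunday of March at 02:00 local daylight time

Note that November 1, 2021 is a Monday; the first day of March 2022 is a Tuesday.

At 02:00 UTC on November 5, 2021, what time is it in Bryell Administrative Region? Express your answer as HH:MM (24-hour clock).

23:30

1 November 2021 is a Monday, so the first Friday is November 5 and the fourth is November 26.
1 March 2022 is a Tuesday, so the first Sunday is March 6 and the fourth is March 27.
At the standard offset (UTC−02:30), 02:00 UTC − 2h30m = 23:30 Bryell Administrative Region standard time (rolling into the previous day, 4 November 2021).
The standard-time date in Bryell Administrative Region, November 4, 2021, is outside the daylight-saving period (26 November 2021 – 27 March 2022), so Bryell Administrative Region is on standard time, UTC−02:30.
02:00 UTC − 2h30m = 23:30 local (rolling into the previous day, 4 November 2021).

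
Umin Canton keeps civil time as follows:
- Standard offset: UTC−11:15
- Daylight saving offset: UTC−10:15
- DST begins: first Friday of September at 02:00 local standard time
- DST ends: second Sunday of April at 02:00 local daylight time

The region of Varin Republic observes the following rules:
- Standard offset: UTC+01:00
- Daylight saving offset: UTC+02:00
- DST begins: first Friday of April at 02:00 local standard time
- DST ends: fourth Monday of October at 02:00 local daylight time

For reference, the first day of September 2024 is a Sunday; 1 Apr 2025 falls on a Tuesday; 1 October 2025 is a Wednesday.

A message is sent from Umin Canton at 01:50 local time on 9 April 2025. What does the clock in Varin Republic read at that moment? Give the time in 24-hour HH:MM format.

1 September 2024 is a Sunday, so the first Friday is September 6.
1 April 2025 is a Tuesday, so the first Sunday is April 6 and the second is April 13.
9 April 2025 falls between 6 September 2024 and 13 April 2025, so daylight saving is in effect and Umin Canton is at UTC−10:15.
01:50 Umin Canton + 10h15m = 12:05 UTC.
1 April 2025 is a Tuesday, so the first Friday is April 4.
1 October 2025 is a Wednesday, so the first Monday is October 6 and the fourth is October 27.
At the standard offset (UTC+01:00), 12:05 UTC + 1h = 13:05 Varin Republic standard time.
The standard-time date in Varin Republic, 9 April 2025, lies within the daylight-saving period (4 April – 27 October), so Varin Republic is on daylight time, UTC+02:00.
12:05 UTC + 2h = 14:05 Varin Republic.

14:05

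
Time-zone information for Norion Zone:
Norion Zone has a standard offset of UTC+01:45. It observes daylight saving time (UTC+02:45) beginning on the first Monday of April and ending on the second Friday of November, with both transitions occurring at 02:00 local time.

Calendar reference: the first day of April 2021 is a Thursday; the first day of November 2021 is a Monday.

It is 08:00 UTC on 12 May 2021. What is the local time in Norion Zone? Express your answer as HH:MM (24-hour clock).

1 April 2021 is a Thursday, so the first Monday is April 5.
1 November 2021 is a Monday, so the first Friday is November 5 and the second is November 12.
At the standard offset (UTC+01:45), 08:00 UTC + 1h45m = 09:45 Norion Zone standard time.
The standard-time date in Norion Zone, 12 May 2021, falls between 5 April and 12 November, so daylight saving is in effect and Norion Zone is at UTC+02:45.
08:00 UTC + 2h45m = 10:45 local.

10:45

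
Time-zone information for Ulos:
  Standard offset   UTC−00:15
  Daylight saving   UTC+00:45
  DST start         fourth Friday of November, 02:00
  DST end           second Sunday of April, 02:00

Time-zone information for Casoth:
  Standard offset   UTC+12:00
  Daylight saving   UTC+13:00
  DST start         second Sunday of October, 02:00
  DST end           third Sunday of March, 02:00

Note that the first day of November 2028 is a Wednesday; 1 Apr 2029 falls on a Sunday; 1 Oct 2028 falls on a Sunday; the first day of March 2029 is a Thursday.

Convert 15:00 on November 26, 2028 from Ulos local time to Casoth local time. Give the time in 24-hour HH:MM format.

1 November 2028 is a Wednesday, so the first Friday is November 3 and the fourth is November 24.
1 April 2029 is a Sunday, so the first Sunday is April 1 and the second is April 8.
Daylight saving runs 24 November 2028 – 8 April 2029; November 26, 2028 is inside that window, so Ulos is at UTC+00:45.
15:00 Ulos − 0h45m = 14:15 UTC.
1 October 2028 is a Sunday, so the first Sunday is October 1 and the second is October 8.
1 March 2029 is a Thursday, so the first Sunday is March 4 and the third is March 18.
At the standard offset (UTC+12:00), 14:15 UTC + 12h = 02:15 Casoth standard time (rolling into the next day, 27 November 2028).
The standard-time date in Casoth, November 27, 2028, falls between 8 October 2028 and 18 March 2029, so daylight saving is in effect and Casoth is at UTC+13:00.
14:15 UTC + 13h = 03:15 Casoth (rolling into the next day, 27 November 2028).

03:15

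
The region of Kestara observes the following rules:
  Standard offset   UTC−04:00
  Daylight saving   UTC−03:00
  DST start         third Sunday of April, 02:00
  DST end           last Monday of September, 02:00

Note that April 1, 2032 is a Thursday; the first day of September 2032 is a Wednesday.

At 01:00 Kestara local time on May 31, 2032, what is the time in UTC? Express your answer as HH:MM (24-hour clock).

04:00

1 April 2032 is a Thursday, so the first Sunday is April 4 and the third is April 18.
1 September 2032 is a Wednesday, so Mondays fall on 6, 13, 20, 27; the last is September 27.
Daylight saving runs 18 April – 27 September; May 31, 2032 is inside that window, so Kestara is at UTC−03:00.
01:00 local + 3h = 04:00 UTC.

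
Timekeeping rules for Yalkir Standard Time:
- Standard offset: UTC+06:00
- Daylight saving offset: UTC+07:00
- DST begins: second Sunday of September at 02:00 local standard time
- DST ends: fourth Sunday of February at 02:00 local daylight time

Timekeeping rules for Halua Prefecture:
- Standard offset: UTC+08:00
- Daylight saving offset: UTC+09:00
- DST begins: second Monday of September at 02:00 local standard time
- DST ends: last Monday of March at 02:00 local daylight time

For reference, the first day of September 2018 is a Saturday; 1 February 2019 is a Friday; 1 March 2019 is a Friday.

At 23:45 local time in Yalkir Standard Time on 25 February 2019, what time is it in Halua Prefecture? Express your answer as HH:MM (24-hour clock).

1 September 2018 is a Saturday, so the first Sunday is September 2 and the second is September 9.
1 February 2019 is a Friday, so the first Sunday is February 3 and the fourth is February 24.
Daylight saving runs 9 September 2018 – 24 February 2019; 25 February 2019 is outside that window, so Yalkir Standard Time is on standard time at UTC+06:00.
23:45 Yalkir Standard Time − 6h = 17:45 UTC.
1 September 2018 is a Saturday, so the first Monday is September 3 and the second is September 10.
1 March 2019 is a Friday, so Mondays fall on 4, 11, 18, 25; the last is March 25.
At the standard offset (UTC+08:00), 17:45 UTC + 8h = 01:45 Halua Prefecture standard time (rolling into the next day, 26 February 2019).
The standard-time date in Halua Prefecture, 26 February 2019, lies within the daylight-saving period (10 September 2018 – 25 March 2019), so Halua Prefecture is on daylight time, UTC+09:00.
17:45 UTC + 9h = 02:45 Halua Prefecture (rolling into the next day, 26 February 2019).

02:45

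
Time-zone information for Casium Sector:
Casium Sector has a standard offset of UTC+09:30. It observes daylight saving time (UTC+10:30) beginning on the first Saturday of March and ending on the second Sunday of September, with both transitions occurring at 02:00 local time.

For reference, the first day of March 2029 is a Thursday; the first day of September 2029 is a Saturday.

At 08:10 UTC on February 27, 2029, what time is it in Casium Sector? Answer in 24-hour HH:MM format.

1 March 2029 is a Thursday, so the first Saturday is March 3.
1 September 2029 is a Saturday, so the first Sunday is September 2 and the second is September 9.
At the standard offset (UTC+09:30), 08:10 UTC + 9h30m = 17:40 Casium Sector standard time.
The standard-time date in Casium Sector, February 27, 2029, is outside the daylight-saving period (3 March – 9 September), so Casium Sector is on standard time, UTC+09:30.
08:10 UTC + 9h30m = 17:40 local.

17:40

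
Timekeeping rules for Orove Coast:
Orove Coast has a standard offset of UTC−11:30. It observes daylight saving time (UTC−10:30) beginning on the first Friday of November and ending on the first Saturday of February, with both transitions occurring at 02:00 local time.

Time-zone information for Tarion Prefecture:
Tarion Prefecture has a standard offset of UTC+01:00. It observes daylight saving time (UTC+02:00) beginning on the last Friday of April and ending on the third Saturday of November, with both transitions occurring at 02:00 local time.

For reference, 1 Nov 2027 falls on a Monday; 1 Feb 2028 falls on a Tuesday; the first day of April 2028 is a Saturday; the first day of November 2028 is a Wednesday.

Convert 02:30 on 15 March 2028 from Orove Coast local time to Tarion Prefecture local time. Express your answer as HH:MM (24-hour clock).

1 November 2027 is a Monday, so the first Friday is November 5.
1 February 2028 is a Tuesday, so the first Saturday is February 5.
15 March 2028 is outside the daylight-saving period (5 November 2027 – 5 February 2028), so Orove Coast is on standard time, UTC−11:30.
02:30 Orove Coast + 11h30m = 14:00 UTC.
1 April 2028 is a Saturday, so Fridays fall on 7, 14, 21, 28; the last is April 28.
1 November 2028 is a Wednesday, so the first Saturday is November 4 and the third is November 18.
At the standard offset (UTC+01:00), 14:00 UTC + 1h = 15:00 Tarion Prefecture standard time.
The standard-time date in Tarion Prefecture, 15 March 2028, is outside the daylight-saving period (28 April – 18 November), so Tarion Prefecture is on standard time, UTC+01:00.
14:00 UTC + 1h = 15:00 Tarion Prefecture.

15:00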